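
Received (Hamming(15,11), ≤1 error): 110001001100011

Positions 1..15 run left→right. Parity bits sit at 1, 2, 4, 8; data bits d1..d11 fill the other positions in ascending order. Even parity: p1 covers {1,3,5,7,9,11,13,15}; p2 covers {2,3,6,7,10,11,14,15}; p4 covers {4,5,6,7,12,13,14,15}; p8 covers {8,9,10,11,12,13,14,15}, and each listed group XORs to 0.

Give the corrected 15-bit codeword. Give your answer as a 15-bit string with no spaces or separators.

110001101100011

s1 (pos 1,3,5,7,9,11,13,15): 1⊕0⊕0⊕0⊕1⊕0⊕0⊕1 = 1
s2 (pos 2,3,6,7,10,11,14,15): 1⊕0⊕1⊕0⊕1⊕0⊕1⊕1 = 1
s4 (pos 4,5,6,7,12,13,14,15): 0⊕0⊕1⊕0⊕0⊕0⊕1⊕1 = 1
s8 (pos 8,9,10,11,12,13,14,15): 0⊕1⊕1⊕0⊕0⊕0⊕1⊕1 = 0
Syndrome s8…s1 = 0111 → error at position 7.
Flip position 7: 110001001100011 → 110001101100011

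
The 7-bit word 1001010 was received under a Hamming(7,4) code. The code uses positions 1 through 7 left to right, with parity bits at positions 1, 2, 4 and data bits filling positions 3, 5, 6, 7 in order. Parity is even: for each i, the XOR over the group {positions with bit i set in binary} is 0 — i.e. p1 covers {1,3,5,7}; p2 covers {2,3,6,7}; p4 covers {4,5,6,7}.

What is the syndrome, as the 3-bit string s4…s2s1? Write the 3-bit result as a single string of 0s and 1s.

011

s1 (pos 1,3,5,7): 1⊕0⊕0⊕0 = 1
s2 (pos 2,3,6,7): 0⊕0⊕1⊕0 = 1
s4 (pos 4,5,6,7): 1⊕0⊕1⊕0 = 0
Syndrome s4…s1 = 011 → error at position 3.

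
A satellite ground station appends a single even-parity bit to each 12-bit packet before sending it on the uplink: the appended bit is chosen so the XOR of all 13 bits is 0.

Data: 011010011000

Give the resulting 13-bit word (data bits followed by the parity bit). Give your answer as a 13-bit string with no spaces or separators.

XOR of the 12 data bits: 0⊕1⊕1⊕0⊕1⊕0⊕0⊕1⊕1⊕0⊕0⊕0 = 1
Parity bit = 1 (so all 13 bits XOR to 0).

0110100110001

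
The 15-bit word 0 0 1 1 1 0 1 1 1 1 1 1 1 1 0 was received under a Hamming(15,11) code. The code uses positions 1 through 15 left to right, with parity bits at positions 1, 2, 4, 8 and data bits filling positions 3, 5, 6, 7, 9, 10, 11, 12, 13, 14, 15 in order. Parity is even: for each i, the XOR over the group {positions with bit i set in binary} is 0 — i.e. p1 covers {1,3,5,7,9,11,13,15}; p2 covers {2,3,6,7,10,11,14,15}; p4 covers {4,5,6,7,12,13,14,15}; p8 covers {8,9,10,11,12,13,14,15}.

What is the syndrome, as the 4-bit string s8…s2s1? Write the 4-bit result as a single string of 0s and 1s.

s1 (pos 1,3,5,7,9,11,13,15): 0⊕1⊕1⊕1⊕1⊕1⊕1⊕0 = 0
s2 (pos 2,3,6,7,10,11,14,15): 0⊕1⊕0⊕1⊕1⊕1⊕1⊕0 = 1
s4 (pos 4,5,6,7,12,13,14,15): 1⊕1⊕0⊕1⊕1⊕1⊕1⊕0 = 0
s8 (pos 8,9,10,11,12,13,14,15): 1⊕1⊕1⊕1⊕1⊕1⊕1⊕0 = 1
Syndrome s8…s1 = 1010 → error at position 10.

1010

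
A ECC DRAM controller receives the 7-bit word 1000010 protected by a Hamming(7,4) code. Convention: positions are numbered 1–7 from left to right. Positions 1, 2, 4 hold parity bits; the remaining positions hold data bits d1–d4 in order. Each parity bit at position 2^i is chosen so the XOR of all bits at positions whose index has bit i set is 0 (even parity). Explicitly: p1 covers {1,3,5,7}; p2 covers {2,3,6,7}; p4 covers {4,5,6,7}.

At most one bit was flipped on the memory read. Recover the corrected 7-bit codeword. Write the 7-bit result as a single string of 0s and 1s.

1000011

s1 (pos 1,3,5,7): 1⊕0⊕0⊕0 = 1
s2 (pos 2,3,6,7): 0⊕0⊕1⊕0 = 1
s4 (pos 4,5,6,7): 0⊕0⊕1⊕0 = 1
Syndrome s4…s1 = 111 → error at position 7.
Flip position 7: 1000010 → 1000011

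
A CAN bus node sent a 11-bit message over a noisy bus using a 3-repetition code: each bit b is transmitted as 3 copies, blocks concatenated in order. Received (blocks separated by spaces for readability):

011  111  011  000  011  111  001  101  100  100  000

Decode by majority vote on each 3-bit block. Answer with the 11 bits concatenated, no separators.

Block 1 (011): 2 ones → 1
Block 2 (111): 3 ones → 1
Block 3 (011): 2 ones → 1
Block 4 (000): 0 ones → 0
Block 5 (011): 2 ones → 1
Block 6 (111): 3 ones → 1
Block 7 (001): 1 one → 0
Block 8 (101): 2 ones → 1
Block 9 (100): 1 one → 0
Block 10 (100): 1 one → 0
Block 11 (000): 0 ones → 0

11101101000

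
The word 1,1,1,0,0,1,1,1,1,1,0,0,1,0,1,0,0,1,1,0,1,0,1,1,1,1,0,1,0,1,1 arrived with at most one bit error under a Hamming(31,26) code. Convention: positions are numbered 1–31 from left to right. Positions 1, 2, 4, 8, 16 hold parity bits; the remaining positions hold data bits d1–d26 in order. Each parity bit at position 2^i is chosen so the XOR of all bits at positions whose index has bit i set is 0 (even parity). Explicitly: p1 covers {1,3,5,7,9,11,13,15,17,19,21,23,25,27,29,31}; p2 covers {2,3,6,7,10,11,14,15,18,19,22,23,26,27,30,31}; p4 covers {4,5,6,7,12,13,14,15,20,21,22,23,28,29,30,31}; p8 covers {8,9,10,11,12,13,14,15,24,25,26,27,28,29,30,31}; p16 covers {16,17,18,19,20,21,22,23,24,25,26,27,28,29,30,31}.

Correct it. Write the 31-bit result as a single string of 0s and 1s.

1110011111000010011010111101011

s1 (pos 1,3,5,7,9,11,13,15,17,19,21,23,25,27,29,31): 1⊕1⊕0⊕1⊕1⊕0⊕1⊕1⊕0⊕1⊕1⊕1⊕1⊕0⊕0⊕1 = 1
s2 (pos 2,3,6,7,10,11,14,15,18,19,22,23,26,27,30,31): 1⊕1⊕1⊕1⊕1⊕0⊕0⊕1⊕1⊕1⊕0⊕1⊕1⊕0⊕1⊕1 = 0
s4 (pos 4,5,6,7,12,13,14,15,20,21,22,23,28,29,30,31): 0⊕0⊕1⊕1⊕0⊕1⊕0⊕1⊕0⊕1⊕0⊕1⊕1⊕0⊕1⊕1 = 1
s8 (pos 8,9,10,11,12,13,14,15,24,25,26,27,28,29,30,31): 1⊕1⊕1⊕0⊕0⊕1⊕0⊕1⊕1⊕1⊕1⊕0⊕1⊕0⊕1⊕1 = 1
s16 (pos 16,17,18,19,20,21,22,23,24,25,26,27,28,29,30,31): 0⊕0⊕1⊕1⊕0⊕1⊕0⊕1⊕1⊕1⊕1⊕0⊕1⊕0⊕1⊕1 = 0
Syndrome s16…s1 = 01101 → error at position 13.
Flip position 13: 1110011111001010011010111101011 → 1110011111000010011010111101011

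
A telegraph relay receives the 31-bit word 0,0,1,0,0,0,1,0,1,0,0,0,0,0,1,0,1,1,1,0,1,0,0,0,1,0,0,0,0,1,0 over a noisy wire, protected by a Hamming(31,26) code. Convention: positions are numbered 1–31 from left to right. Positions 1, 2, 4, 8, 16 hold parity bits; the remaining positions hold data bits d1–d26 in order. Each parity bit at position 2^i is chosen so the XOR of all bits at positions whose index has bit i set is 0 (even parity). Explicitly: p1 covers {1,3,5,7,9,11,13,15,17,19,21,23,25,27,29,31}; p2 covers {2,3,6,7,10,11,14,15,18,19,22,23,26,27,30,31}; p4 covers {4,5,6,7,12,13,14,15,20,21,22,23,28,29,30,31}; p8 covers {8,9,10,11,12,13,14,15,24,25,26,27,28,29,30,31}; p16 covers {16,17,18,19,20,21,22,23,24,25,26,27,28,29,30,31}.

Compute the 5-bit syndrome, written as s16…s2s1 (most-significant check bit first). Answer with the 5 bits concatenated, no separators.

00000

s1 (pos 1,3,5,7,9,11,13,15,17,19,21,23,25,27,29,31): 0⊕1⊕0⊕1⊕1⊕0⊕0⊕1⊕1⊕1⊕1⊕0⊕1⊕0⊕0⊕0 = 0
s2 (pos 2,3,6,7,10,11,14,15,18,19,22,23,26,27,30,31): 0⊕1⊕0⊕1⊕0⊕0⊕0⊕1⊕1⊕1⊕0⊕0⊕0⊕0⊕1⊕0 = 0
s4 (pos 4,5,6,7,12,13,14,15,20,21,22,23,28,29,30,31): 0⊕0⊕0⊕1⊕0⊕0⊕0⊕1⊕0⊕1⊕0⊕0⊕0⊕0⊕1⊕0 = 0
s8 (pos 8,9,10,11,12,13,14,15,24,25,26,27,28,29,30,31): 0⊕1⊕0⊕0⊕0⊕0⊕0⊕1⊕0⊕1⊕0⊕0⊕0⊕0⊕1⊕0 = 0
s16 (pos 16,17,18,19,20,21,22,23,24,25,26,27,28,29,30,31): 0⊕1⊕1⊕1⊕0⊕1⊕0⊕0⊕0⊕1⊕0⊕0⊕0⊕0⊕1⊕0 = 0
Syndrome s16…s1 = 00000 → no error.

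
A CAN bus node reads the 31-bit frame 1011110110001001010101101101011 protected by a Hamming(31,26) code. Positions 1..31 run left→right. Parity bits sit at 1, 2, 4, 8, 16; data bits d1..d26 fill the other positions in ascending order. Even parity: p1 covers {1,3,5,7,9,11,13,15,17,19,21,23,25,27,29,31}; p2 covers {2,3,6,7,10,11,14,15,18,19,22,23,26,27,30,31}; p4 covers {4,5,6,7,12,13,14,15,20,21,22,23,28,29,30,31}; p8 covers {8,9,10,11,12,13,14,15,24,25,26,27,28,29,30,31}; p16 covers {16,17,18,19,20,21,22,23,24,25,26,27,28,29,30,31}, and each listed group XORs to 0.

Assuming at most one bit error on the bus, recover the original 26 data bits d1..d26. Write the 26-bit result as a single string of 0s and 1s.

s1 (pos 1,3,5,7,9,11,13,15,17,19,21,23,25,27,29,31): 1⊕1⊕1⊕0⊕1⊕0⊕1⊕0⊕0⊕0⊕0⊕1⊕1⊕0⊕0⊕1 = 0
s2 (pos 2,3,6,7,10,11,14,15,18,19,22,23,26,27,30,31): 0⊕1⊕1⊕0⊕0⊕0⊕0⊕0⊕1⊕0⊕1⊕1⊕1⊕0⊕1⊕1 = 0
s4 (pos 4,5,6,7,12,13,14,15,20,21,22,23,28,29,30,31): 1⊕1⊕1⊕0⊕0⊕1⊕0⊕0⊕1⊕0⊕1⊕1⊕1⊕0⊕1⊕1 = 0
s8 (pos 8,9,10,11,12,13,14,15,24,25,26,27,28,29,30,31): 1⊕1⊕0⊕0⊕0⊕1⊕0⊕0⊕0⊕1⊕1⊕0⊕1⊕0⊕1⊕1 = 0
s16 (pos 16,17,18,19,20,21,22,23,24,25,26,27,28,29,30,31): 1⊕0⊕1⊕0⊕1⊕0⊕1⊕1⊕0⊕1⊕1⊕0⊕1⊕0⊕1⊕1 = 0
Syndrome s16…s1 = 00000 → no error.
Read data bits from positions 3,5,6,7,9,10,11,12,13,14,15,17,18,19,20,21,22,23,24,25,26,27,28,29,30,31: 11101000100010101101101011

11101000100010101101101011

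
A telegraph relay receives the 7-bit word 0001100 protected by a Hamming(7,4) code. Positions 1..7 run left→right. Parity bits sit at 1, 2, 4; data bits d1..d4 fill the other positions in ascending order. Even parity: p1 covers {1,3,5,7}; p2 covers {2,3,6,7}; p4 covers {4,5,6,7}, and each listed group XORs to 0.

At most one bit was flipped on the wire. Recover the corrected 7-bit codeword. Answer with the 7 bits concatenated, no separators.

s1 (pos 1,3,5,7): 0⊕0⊕1⊕0 = 1
s2 (pos 2,3,6,7): 0⊕0⊕0⊕0 = 0
s4 (pos 4,5,6,7): 1⊕1⊕0⊕0 = 0
Syndrome s4…s1 = 001 → error at position 1.
Flip position 1: 0001100 → 1001100

1001100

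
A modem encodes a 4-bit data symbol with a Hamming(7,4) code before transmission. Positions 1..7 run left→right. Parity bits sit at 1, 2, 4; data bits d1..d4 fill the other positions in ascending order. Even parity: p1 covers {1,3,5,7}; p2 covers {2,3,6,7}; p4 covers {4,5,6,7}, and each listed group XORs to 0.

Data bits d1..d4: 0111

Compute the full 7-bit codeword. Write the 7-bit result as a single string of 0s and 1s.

0001111

Place data at non-parity positions: p1 p2 0 p4 1 1 1
p1 (pos 1,3,5,7): XOR of data positions = 0⊕1⊕1 = 0
p2 (pos 2,3,6,7): XOR of data positions = 0⊕1⊕1 = 0
p4 (pos 4,5,6,7): XOR of data positions = 1⊕1⊕1 = 1
Codeword: 0001111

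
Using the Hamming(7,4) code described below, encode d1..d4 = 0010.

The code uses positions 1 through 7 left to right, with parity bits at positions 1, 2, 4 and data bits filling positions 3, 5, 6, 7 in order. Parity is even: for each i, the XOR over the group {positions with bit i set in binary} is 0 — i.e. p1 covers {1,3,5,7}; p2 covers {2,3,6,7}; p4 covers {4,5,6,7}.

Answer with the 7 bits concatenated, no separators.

Place data at non-parity positions: p1 p2 0 p4 0 1 0
p1 (pos 1,3,5,7): XOR of data positions = 0⊕0⊕0 = 0
p2 (pos 2,3,6,7): XOR of data positions = 0⊕1⊕0 = 1
p4 (pos 4,5,6,7): XOR of data positions = 0⊕1⊕0 = 1
Codeword: 0101010

0101010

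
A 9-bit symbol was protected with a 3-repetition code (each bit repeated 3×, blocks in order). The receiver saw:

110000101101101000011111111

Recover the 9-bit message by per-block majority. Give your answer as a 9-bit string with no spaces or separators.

101110111

Block 1 (110): 2 ones → 1
Block 2 (000): 0 ones → 0
Block 3 (101): 2 ones → 1
Block 4 (101): 2 ones → 1
Block 5 (101): 2 ones → 1
Block 6 (000): 0 ones → 0
Block 7 (011): 2 ones → 1
Block 8 (111): 3 ones → 1
Block 9 (111): 3 ones → 1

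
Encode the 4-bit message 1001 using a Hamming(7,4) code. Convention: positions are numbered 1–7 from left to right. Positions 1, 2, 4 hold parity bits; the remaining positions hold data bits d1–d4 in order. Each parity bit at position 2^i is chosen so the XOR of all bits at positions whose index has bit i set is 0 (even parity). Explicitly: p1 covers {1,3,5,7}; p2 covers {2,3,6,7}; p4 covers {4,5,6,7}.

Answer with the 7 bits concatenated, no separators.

Place data at non-parity positions: p1 p2 1 p4 0 0 1
p1 (pos 1,3,5,7): XOR of data positions = 1⊕0⊕1 = 0
p2 (pos 2,3,6,7): XOR of data positions = 1⊕0⊕1 = 0
p4 (pos 4,5,6,7): XOR of data positions = 0⊕0⊕1 = 1
Codeword: 0011001

0011001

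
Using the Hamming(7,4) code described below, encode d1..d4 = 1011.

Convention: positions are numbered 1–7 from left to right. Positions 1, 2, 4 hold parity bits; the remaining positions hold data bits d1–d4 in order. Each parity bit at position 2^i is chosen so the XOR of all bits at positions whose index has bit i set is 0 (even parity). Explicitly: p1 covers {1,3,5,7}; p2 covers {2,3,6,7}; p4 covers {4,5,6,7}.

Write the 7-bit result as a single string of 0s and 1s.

Place data at non-parity positions: p1 p2 1 p4 0 1 1
p1 (pos 1,3,5,7): XOR of data positions = 1⊕0⊕1 = 0
p2 (pos 2,3,6,7): XOR of data positions = 1⊕1⊕1 = 1
p4 (pos 4,5,6,7): XOR of data positions = 0⊕1⊕1 = 0
Codeword: 0110011

0110011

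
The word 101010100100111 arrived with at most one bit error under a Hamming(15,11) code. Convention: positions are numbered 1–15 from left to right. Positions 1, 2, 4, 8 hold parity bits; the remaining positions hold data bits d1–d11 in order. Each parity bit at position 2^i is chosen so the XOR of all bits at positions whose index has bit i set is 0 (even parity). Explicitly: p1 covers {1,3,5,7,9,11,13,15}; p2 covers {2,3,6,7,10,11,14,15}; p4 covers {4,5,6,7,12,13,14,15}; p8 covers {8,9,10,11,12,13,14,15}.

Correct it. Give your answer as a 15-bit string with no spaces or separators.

s1 (pos 1,3,5,7,9,11,13,15): 1⊕1⊕1⊕1⊕0⊕0⊕1⊕1 = 0
s2 (pos 2,3,6,7,10,11,14,15): 0⊕1⊕0⊕1⊕1⊕0⊕1⊕1 = 1
s4 (pos 4,5,6,7,12,13,14,15): 0⊕1⊕0⊕1⊕0⊕1⊕1⊕1 = 1
s8 (pos 8,9,10,11,12,13,14,15): 0⊕0⊕1⊕0⊕0⊕1⊕1⊕1 = 0
Syndrome s8…s1 = 0110 → error at position 6.
Flip position 6: 101010100100111 → 101011100100111

101011100100111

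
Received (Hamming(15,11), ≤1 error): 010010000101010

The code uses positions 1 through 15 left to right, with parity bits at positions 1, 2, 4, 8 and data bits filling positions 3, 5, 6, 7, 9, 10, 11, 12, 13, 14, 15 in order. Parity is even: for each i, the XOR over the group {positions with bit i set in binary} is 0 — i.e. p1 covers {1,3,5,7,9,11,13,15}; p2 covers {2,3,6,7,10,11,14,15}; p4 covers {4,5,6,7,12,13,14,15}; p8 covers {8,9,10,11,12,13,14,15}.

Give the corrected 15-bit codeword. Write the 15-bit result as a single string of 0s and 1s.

010010000101011

s1 (pos 1,3,5,7,9,11,13,15): 0⊕0⊕1⊕0⊕0⊕0⊕0⊕0 = 1
s2 (pos 2,3,6,7,10,11,14,15): 1⊕0⊕0⊕0⊕1⊕0⊕1⊕0 = 1
s4 (pos 4,5,6,7,12,13,14,15): 0⊕1⊕0⊕0⊕1⊕0⊕1⊕0 = 1
s8 (pos 8,9,10,11,12,13,14,15): 0⊕0⊕1⊕0⊕1⊕0⊕1⊕0 = 1
Syndrome s8…s1 = 1111 → error at position 15.
Flip position 15: 010010000101010 → 010010000101011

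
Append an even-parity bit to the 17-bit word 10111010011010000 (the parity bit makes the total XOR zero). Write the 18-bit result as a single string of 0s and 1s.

101110100110100000

XOR of the 17 data bits: 1⊕0⊕1⊕1⊕1⊕0⊕1⊕0⊕0⊕1⊕1⊕0⊕1⊕0⊕0⊕0⊕0 = 0
Parity bit = 0 (so all 18 bits XOR to 0).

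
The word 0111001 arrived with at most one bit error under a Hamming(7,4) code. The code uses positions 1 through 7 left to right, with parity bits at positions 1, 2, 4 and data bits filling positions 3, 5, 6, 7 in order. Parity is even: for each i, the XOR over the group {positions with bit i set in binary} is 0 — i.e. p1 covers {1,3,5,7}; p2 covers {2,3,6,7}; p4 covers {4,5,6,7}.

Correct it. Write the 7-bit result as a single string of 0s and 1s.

s1 (pos 1,3,5,7): 0⊕1⊕0⊕1 = 0
s2 (pos 2,3,6,7): 1⊕1⊕0⊕1 = 1
s4 (pos 4,5,6,7): 1⊕0⊕0⊕1 = 0
Syndrome s4…s1 = 010 → error at position 2.
Flip position 2: 0111001 → 0011001

0011001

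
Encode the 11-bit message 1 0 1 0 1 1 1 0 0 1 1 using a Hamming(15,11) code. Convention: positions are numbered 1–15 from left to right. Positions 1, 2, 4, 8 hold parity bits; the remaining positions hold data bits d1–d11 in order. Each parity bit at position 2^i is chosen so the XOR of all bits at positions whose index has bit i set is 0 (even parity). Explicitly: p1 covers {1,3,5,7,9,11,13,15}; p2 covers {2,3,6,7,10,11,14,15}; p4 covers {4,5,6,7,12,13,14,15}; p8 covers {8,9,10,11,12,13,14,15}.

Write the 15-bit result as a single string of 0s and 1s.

Place data at non-parity positions: p1 p2 1 p4 0 1 0 p8 1 1 1 0 0 1 1
p1 (pos 1,3,5,7,9,11,13,15): XOR of data positions = 1⊕0⊕0⊕1⊕1⊕0⊕1 = 0
p2 (pos 2,3,6,7,10,11,14,15): XOR of data positions = 1⊕1⊕0⊕1⊕1⊕1⊕1 = 0
p4 (pos 4,5,6,7,12,13,14,15): XOR of data positions = 0⊕1⊕0⊕0⊕0⊕1⊕1 = 1
p8 (pos 8,9,10,11,12,13,14,15): XOR of data positions = 1⊕1⊕1⊕0⊕0⊕1⊕1 = 1
Codeword: 001101011110011

001101011110011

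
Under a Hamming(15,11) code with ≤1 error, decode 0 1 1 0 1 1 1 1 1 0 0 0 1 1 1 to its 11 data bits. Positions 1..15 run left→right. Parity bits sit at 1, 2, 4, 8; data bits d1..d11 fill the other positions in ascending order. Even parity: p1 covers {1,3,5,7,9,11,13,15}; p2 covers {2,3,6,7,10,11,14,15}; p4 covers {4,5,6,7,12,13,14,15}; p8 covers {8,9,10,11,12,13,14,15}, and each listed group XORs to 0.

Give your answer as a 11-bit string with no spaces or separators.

11111000111

s1 (pos 1,3,5,7,9,11,13,15): 0⊕1⊕1⊕1⊕1⊕0⊕1⊕1 = 0
s2 (pos 2,3,6,7,10,11,14,15): 1⊕1⊕1⊕1⊕0⊕0⊕1⊕1 = 0
s4 (pos 4,5,6,7,12,13,14,15): 0⊕1⊕1⊕1⊕0⊕1⊕1⊕1 = 0
s8 (pos 8,9,10,11,12,13,14,15): 1⊕1⊕0⊕0⊕0⊕1⊕1⊕1 = 1
Syndrome s8…s1 = 1000 → error at position 8.
Flip position 8: 011011111000111 → 011011101000111
Read data bits from positions 3,5,6,7,9,10,11,12,13,14,15: 11111000111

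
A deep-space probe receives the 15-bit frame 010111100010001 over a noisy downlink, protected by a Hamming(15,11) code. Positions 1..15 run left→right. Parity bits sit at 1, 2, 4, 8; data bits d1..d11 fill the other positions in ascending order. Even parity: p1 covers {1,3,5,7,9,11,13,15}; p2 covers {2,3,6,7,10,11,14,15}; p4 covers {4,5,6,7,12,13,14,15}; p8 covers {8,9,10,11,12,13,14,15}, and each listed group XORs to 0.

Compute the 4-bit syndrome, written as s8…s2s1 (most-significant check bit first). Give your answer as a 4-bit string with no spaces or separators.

0110

s1 (pos 1,3,5,7,9,11,13,15): 0⊕0⊕1⊕1⊕0⊕1⊕0⊕1 = 0
s2 (pos 2,3,6,7,10,11,14,15): 1⊕0⊕1⊕1⊕0⊕1⊕0⊕1 = 1
s4 (pos 4,5,6,7,12,13,14,15): 1⊕1⊕1⊕1⊕0⊕0⊕0⊕1 = 1
s8 (pos 8,9,10,11,12,13,14,15): 0⊕0⊕0⊕1⊕0⊕0⊕0⊕1 = 0
Syndrome s8…s1 = 0110 → error at position 6.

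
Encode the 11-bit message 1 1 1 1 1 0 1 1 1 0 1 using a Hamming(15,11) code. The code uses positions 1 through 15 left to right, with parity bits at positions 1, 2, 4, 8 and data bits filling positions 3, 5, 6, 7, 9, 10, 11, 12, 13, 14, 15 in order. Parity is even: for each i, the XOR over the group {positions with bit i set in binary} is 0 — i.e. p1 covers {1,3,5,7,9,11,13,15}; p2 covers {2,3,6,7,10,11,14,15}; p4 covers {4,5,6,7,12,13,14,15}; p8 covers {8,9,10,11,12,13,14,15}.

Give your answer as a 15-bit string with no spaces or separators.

111011111011101

Place data at non-parity positions: p1 p2 1 p4 1 1 1 p8 1 0 1 1 1 0 1
p1 (pos 1,3,5,7,9,11,13,15): XOR of data positions = 1⊕1⊕1⊕1⊕1⊕1⊕1 = 1
p2 (pos 2,3,6,7,10,11,14,15): XOR of data positions = 1⊕1⊕1⊕0⊕1⊕0⊕1 = 1
p4 (pos 4,5,6,7,12,13,14,15): XOR of data positions = 1⊕1⊕1⊕1⊕1⊕0⊕1 = 0
p8 (pos 8,9,10,11,12,13,14,15): XOR of data positions = 1⊕0⊕1⊕1⊕1⊕0⊕1 = 1
Codeword: 111011111011101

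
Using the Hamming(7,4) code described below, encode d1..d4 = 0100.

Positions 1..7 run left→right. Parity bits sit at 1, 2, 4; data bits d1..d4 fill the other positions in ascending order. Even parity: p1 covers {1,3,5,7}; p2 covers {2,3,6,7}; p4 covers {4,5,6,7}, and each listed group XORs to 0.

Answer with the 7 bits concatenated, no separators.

1001100

Place data at non-parity positions: p1 p2 0 p4 1 0 0
p1 (pos 1,3,5,7): XOR of data positions = 0⊕1⊕0 = 1
p2 (pos 2,3,6,7): XOR of data positions = 0⊕0⊕0 = 0
p4 (pos 4,5,6,7): XOR of data positions = 1⊕0⊕0 = 1
Codeword: 1001100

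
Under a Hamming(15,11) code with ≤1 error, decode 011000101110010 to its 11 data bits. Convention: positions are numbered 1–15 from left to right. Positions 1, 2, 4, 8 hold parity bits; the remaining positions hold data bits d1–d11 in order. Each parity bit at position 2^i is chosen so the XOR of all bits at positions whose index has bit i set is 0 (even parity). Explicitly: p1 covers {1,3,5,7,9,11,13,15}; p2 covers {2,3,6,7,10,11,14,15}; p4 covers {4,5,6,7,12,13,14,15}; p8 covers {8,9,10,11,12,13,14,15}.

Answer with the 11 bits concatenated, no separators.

10011110010

s1 (pos 1,3,5,7,9,11,13,15): 0⊕1⊕0⊕1⊕1⊕1⊕0⊕0 = 0
s2 (pos 2,3,6,7,10,11,14,15): 1⊕1⊕0⊕1⊕1⊕1⊕1⊕0 = 0
s4 (pos 4,5,6,7,12,13,14,15): 0⊕0⊕0⊕1⊕0⊕0⊕1⊕0 = 0
s8 (pos 8,9,10,11,12,13,14,15): 0⊕1⊕1⊕1⊕0⊕0⊕1⊕0 = 0
Syndrome s8…s1 = 0000 → no error.
Read data bits from positions 3,5,6,7,9,10,11,12,13,14,15: 10011110010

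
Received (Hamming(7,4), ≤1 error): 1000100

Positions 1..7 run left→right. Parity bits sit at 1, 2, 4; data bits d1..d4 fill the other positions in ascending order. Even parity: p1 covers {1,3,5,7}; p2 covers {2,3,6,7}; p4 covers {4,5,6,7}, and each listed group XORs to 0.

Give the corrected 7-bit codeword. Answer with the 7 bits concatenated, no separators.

1001100

s1 (pos 1,3,5,7): 1⊕0⊕1⊕0 = 0
s2 (pos 2,3,6,7): 0⊕0⊕0⊕0 = 0
s4 (pos 4,5,6,7): 0⊕1⊕0⊕0 = 1
Syndrome s4…s1 = 100 → error at position 4.
Flip position 4: 1000100 → 1001100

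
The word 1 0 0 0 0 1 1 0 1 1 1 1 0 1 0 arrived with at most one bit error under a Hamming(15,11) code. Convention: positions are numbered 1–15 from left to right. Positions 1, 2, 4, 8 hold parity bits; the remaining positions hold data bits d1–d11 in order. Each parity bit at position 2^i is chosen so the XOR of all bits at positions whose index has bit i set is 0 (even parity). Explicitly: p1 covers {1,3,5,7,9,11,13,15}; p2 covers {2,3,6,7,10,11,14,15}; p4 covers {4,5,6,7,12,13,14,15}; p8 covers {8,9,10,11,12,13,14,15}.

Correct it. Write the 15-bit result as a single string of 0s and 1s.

s1 (pos 1,3,5,7,9,11,13,15): 1⊕0⊕0⊕1⊕1⊕1⊕0⊕0 = 0
s2 (pos 2,3,6,7,10,11,14,15): 0⊕0⊕1⊕1⊕1⊕1⊕1⊕0 = 1
s4 (pos 4,5,6,7,12,13,14,15): 0⊕0⊕1⊕1⊕1⊕0⊕1⊕0 = 0
s8 (pos 8,9,10,11,12,13,14,15): 0⊕1⊕1⊕1⊕1⊕0⊕1⊕0 = 1
Syndrome s8…s1 = 1010 → error at position 10.
Flip position 10: 100001101111010 → 100001101011010

100001101011010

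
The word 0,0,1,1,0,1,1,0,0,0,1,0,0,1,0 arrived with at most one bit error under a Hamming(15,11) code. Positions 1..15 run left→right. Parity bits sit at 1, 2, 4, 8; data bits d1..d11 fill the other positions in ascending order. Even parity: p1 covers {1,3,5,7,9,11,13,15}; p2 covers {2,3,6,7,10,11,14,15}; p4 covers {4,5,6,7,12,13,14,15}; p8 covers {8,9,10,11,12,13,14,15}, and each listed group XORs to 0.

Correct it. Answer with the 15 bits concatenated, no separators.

s1 (pos 1,3,5,7,9,11,13,15): 0⊕1⊕0⊕1⊕0⊕1⊕0⊕0 = 1
s2 (pos 2,3,6,7,10,11,14,15): 0⊕1⊕1⊕1⊕0⊕1⊕1⊕0 = 1
s4 (pos 4,5,6,7,12,13,14,15): 1⊕0⊕1⊕1⊕0⊕0⊕1⊕0 = 0
s8 (pos 8,9,10,11,12,13,14,15): 0⊕0⊕0⊕1⊕0⊕0⊕1⊕0 = 0
Syndrome s8…s1 = 0011 → error at position 3.
Flip position 3: 001101100010010 → 000101100010010

000101100010010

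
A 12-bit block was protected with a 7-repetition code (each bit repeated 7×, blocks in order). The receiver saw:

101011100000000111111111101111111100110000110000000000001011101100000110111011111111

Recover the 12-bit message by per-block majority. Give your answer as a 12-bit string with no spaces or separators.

Block 1 (1010111): 5 ones → 1
Block 2 (0000000): 0 ones → 0
Block 3 (0111111): 6 ones → 1
Block 4 (1111011): 6 ones → 1
Block 5 (1111110): 6 ones → 1
Block 6 (0110000): 2 ones → 0
Block 7 (1100000): 2 ones → 0
Block 8 (0000000): 0 ones → 0
Block 9 (1011101): 5 ones → 1
Block 10 (1000001): 2 ones → 0
Block 11 (1011101): 5 ones → 1
Block 12 (1111111): 7 ones → 1

101110001011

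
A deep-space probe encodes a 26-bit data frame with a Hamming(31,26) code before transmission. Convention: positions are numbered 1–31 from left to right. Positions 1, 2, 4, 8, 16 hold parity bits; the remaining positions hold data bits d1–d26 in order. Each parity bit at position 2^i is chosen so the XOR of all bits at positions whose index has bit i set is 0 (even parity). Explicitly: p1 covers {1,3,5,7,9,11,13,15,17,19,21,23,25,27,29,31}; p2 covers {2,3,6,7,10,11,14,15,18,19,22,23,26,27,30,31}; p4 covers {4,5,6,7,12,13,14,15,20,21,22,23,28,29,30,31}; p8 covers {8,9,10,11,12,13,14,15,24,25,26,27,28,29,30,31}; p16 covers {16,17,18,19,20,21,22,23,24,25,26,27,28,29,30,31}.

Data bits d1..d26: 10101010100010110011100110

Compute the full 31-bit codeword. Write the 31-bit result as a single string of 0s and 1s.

Place data at non-parity positions: p1 p2 1 p4 0 1 0 p8 1 0 1 0 1 0 0 p16 0 1 0 1 1 0 0 1 1 1 0 0 1 1 0
p1 (pos 1,3,5,7,9,11,13,15,17,19,21,23,25,27,29,31): XOR of data positions = 1⊕0⊕0⊕1⊕1⊕1⊕0⊕0⊕0⊕1⊕0⊕1⊕0⊕1⊕0 = 1
p2 (pos 2,3,6,7,10,11,14,15,18,19,22,23,26,27,30,31): XOR of data positions = 1⊕1⊕0⊕0⊕1⊕0⊕0⊕1⊕0⊕0⊕0⊕1⊕0⊕1⊕0 = 0
p4 (pos 4,5,6,7,12,13,14,15,20,21,22,23,28,29,30,31): XOR of data positions = 0⊕1⊕0⊕0⊕1⊕0⊕0⊕1⊕1⊕0⊕0⊕0⊕1⊕1⊕0 = 0
p8 (pos 8,9,10,11,12,13,14,15,24,25,26,27,28,29,30,31): XOR of data positions = 1⊕0⊕1⊕0⊕1⊕0⊕0⊕1⊕1⊕1⊕0⊕0⊕1⊕1⊕0 = 0
p16 (pos 16,17,18,19,20,21,22,23,24,25,26,27,28,29,30,31): XOR of data positions = 0⊕1⊕0⊕1⊕1⊕0⊕0⊕1⊕1⊕1⊕0⊕0⊕1⊕1⊕0 = 0
Codeword: 1010010010101000010110011100110

1010010010101000010110011100110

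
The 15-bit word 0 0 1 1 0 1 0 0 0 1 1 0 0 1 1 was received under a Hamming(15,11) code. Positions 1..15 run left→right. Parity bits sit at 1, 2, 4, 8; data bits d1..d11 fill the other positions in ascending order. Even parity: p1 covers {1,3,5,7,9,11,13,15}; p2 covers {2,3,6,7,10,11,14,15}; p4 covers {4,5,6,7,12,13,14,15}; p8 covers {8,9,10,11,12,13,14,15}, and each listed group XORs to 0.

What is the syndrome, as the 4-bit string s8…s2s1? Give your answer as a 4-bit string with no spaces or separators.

0001

s1 (pos 1,3,5,7,9,11,13,15): 0⊕1⊕0⊕0⊕0⊕1⊕0⊕1 = 1
s2 (pos 2,3,6,7,10,11,14,15): 0⊕1⊕1⊕0⊕1⊕1⊕1⊕1 = 0
s4 (pos 4,5,6,7,12,13,14,15): 1⊕0⊕1⊕0⊕0⊕0⊕1⊕1 = 0
s8 (pos 8,9,10,11,12,13,14,15): 0⊕0⊕1⊕1⊕0⊕0⊕1⊕1 = 0
Syndrome s8…s1 = 0001 → error at position 1.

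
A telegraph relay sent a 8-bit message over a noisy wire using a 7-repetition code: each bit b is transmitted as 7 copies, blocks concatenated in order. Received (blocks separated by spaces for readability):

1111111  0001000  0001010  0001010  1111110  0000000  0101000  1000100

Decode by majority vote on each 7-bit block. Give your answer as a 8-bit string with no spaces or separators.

10001000

Block 1 (1111111): 7 ones → 1
Block 2 (0001000): 1 one → 0
Block 3 (0001010): 2 ones → 0
Block 4 (0001010): 2 ones → 0
Block 5 (1111110): 6 ones → 1
Block 6 (0000000): 0 ones → 0
Block 7 (0101000): 2 ones → 0
Block 8 (1000100): 2 ones → 0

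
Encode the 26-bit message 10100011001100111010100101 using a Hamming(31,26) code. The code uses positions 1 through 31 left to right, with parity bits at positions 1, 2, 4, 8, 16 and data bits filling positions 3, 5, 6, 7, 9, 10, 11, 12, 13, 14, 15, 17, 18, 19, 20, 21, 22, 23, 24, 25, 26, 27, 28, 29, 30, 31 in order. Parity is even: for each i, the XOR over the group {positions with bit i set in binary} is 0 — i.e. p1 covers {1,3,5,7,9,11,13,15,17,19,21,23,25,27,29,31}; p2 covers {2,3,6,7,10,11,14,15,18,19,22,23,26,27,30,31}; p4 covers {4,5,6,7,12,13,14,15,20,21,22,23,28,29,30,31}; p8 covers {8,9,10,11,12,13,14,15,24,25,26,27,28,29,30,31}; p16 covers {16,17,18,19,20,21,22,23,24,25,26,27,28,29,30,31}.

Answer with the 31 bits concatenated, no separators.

Place data at non-parity positions: p1 p2 1 p4 0 1 0 p8 0 0 1 1 0 0 1 p16 1 0 0 1 1 1 0 1 0 1 0 0 1 0 1
p1 (pos 1,3,5,7,9,11,13,15,17,19,21,23,25,27,29,31): XOR of data positions = 1⊕0⊕0⊕0⊕1⊕0⊕1⊕1⊕0⊕1⊕0⊕0⊕0⊕1⊕1 = 1
p2 (pos 2,3,6,7,10,11,14,15,18,19,22,23,26,27,30,31): XOR of data positions = 1⊕1⊕0⊕0⊕1⊕0⊕1⊕0⊕0⊕1⊕0⊕1⊕0⊕0⊕1 = 1
p4 (pos 4,5,6,7,12,13,14,15,20,21,22,23,28,29,30,31): XOR of data positions = 0⊕1⊕0⊕1⊕0⊕0⊕1⊕1⊕1⊕1⊕0⊕0⊕1⊕0⊕1 = 0
p8 (pos 8,9,10,11,12,13,14,15,24,25,26,27,28,29,30,31): XOR of data positions = 0⊕0⊕1⊕1⊕0⊕0⊕1⊕1⊕0⊕1⊕0⊕0⊕1⊕0⊕1 = 1
p16 (pos 16,17,18,19,20,21,22,23,24,25,26,27,28,29,30,31): XOR of data positions = 1⊕0⊕0⊕1⊕1⊕1⊕0⊕1⊕0⊕1⊕0⊕0⊕1⊕0⊕1 = 0
Codeword: 1110010100110010100111010100101

1110010100110010100111010100101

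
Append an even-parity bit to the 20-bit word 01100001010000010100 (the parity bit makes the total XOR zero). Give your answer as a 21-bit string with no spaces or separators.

011000010100000101000

XOR of the 20 data bits: 0⊕1⊕1⊕0⊕0⊕0⊕0⊕1⊕0⊕1⊕0⊕0⊕0⊕0⊕0⊕1⊕0⊕1⊕0⊕0 = 0
Parity bit = 0 (so all 21 bits XOR to 0).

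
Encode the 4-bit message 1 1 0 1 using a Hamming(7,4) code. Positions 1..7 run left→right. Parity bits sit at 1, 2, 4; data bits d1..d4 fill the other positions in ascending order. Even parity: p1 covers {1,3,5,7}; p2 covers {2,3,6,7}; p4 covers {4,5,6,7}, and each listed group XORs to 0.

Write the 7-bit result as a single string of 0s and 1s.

Place data at non-parity positions: p1 p2 1 p4 1 0 1
p1 (pos 1,3,5,7): XOR of data positions = 1⊕1⊕1 = 1
p2 (pos 2,3,6,7): XOR of data positions = 1⊕0⊕1 = 0
p4 (pos 4,5,6,7): XOR of data positions = 1⊕0⊕1 = 0
Codeword: 1010101

1010101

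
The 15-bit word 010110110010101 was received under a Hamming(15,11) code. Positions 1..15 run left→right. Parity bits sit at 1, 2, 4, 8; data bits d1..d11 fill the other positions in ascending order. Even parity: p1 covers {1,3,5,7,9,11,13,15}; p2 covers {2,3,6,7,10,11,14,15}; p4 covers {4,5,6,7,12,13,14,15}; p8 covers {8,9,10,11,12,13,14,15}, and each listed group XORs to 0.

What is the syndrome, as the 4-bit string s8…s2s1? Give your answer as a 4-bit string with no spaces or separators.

s1 (pos 1,3,5,7,9,11,13,15): 0⊕0⊕1⊕1⊕0⊕1⊕1⊕1 = 1
s2 (pos 2,3,6,7,10,11,14,15): 1⊕0⊕0⊕1⊕0⊕1⊕0⊕1 = 0
s4 (pos 4,5,6,7,12,13,14,15): 1⊕1⊕0⊕1⊕0⊕1⊕0⊕1 = 1
s8 (pos 8,9,10,11,12,13,14,15): 1⊕0⊕0⊕1⊕0⊕1⊕0⊕1 = 0
Syndrome s8…s1 = 0101 → error at position 5.

0101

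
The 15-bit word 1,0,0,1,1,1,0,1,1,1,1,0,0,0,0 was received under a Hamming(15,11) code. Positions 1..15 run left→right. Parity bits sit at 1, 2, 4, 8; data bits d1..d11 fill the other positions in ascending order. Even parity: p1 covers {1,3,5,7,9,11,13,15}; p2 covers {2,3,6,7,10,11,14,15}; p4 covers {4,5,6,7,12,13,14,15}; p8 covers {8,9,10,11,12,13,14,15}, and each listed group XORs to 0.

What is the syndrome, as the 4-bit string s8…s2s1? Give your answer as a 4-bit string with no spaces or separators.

0110

s1 (pos 1,3,5,7,9,11,13,15): 1⊕0⊕1⊕0⊕1⊕1⊕0⊕0 = 0
s2 (pos 2,3,6,7,10,11,14,15): 0⊕0⊕1⊕0⊕1⊕1⊕0⊕0 = 1
s4 (pos 4,5,6,7,12,13,14,15): 1⊕1⊕1⊕0⊕0⊕0⊕0⊕0 = 1
s8 (pos 8,9,10,11,12,13,14,15): 1⊕1⊕1⊕1⊕0⊕0⊕0⊕0 = 0
Syndrome s8…s1 = 0110 → error at position 6.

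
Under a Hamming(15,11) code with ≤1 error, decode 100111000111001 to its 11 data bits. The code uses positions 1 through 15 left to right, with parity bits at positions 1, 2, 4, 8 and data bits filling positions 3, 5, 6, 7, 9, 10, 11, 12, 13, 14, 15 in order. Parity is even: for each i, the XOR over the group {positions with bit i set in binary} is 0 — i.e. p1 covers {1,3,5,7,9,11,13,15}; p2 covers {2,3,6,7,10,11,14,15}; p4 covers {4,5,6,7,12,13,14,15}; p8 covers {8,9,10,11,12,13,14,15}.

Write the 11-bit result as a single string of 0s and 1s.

s1 (pos 1,3,5,7,9,11,13,15): 1⊕0⊕1⊕0⊕0⊕1⊕0⊕1 = 0
s2 (pos 2,3,6,7,10,11,14,15): 0⊕0⊕1⊕0⊕1⊕1⊕0⊕1 = 0
s4 (pos 4,5,6,7,12,13,14,15): 1⊕1⊕1⊕0⊕1⊕0⊕0⊕1 = 1
s8 (pos 8,9,10,11,12,13,14,15): 0⊕0⊕1⊕1⊕1⊕0⊕0⊕1 = 0
Syndrome s8…s1 = 0100 → error at position 4.
Flip position 4: 100111000111001 → 100011000111001
Read data bits from positions 3,5,6,7,9,10,11,12,13,14,15: 01100111001

01100111001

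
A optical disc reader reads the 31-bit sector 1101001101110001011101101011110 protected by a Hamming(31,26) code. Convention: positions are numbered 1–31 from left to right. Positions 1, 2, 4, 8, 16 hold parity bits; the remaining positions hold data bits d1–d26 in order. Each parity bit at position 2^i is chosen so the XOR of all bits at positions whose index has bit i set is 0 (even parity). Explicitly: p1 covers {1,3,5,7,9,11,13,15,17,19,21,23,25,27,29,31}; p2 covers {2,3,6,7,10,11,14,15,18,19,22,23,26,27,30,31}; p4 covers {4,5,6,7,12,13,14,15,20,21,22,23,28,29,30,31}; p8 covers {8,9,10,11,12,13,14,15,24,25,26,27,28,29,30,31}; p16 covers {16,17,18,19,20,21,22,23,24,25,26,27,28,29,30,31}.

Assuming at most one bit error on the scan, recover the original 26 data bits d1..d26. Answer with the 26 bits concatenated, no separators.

s1 (pos 1,3,5,7,9,11,13,15,17,19,21,23,25,27,29,31): 1⊕0⊕0⊕1⊕0⊕1⊕0⊕0⊕0⊕1⊕0⊕1⊕1⊕1⊕1⊕0 = 0
s2 (pos 2,3,6,7,10,11,14,15,18,19,22,23,26,27,30,31): 1⊕0⊕0⊕1⊕1⊕1⊕0⊕0⊕1⊕1⊕1⊕1⊕0⊕1⊕1⊕0 = 0
s4 (pos 4,5,6,7,12,13,14,15,20,21,22,23,28,29,30,31): 1⊕0⊕0⊕1⊕1⊕0⊕0⊕0⊕1⊕0⊕1⊕1⊕1⊕1⊕1⊕0 = 1
s8 (pos 8,9,10,11,12,13,14,15,24,25,26,27,28,29,30,31): 1⊕0⊕1⊕1⊕1⊕0⊕0⊕0⊕0⊕1⊕0⊕1⊕1⊕1⊕1⊕0 = 1
s16 (pos 16,17,18,19,20,21,22,23,24,25,26,27,28,29,30,31): 1⊕0⊕1⊕1⊕1⊕0⊕1⊕1⊕0⊕1⊕0⊕1⊕1⊕1⊕1⊕0 = 1
Syndrome s16…s1 = 11100 → error at position 28.
Flip position 28: 1101001101110001011101101011110 → 1101001101110001011101101010110
Read data bits from positions 3,5,6,7,9,10,11,12,13,14,15,17,18,19,20,21,22,23,24,25,26,27,28,29,30,31: 00010111000011101101010110

00010111000011101101010110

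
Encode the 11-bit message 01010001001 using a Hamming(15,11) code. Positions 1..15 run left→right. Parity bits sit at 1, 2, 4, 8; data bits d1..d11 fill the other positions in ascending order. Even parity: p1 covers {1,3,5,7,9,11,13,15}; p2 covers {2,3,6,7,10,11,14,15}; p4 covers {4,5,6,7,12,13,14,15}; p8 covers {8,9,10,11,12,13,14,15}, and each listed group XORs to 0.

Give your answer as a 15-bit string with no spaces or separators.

Place data at non-parity positions: p1 p2 0 p4 1 0 1 p8 0 0 0 1 0 0 1
p1 (pos 1,3,5,7,9,11,13,15): XOR of data positions = 0⊕1⊕1⊕0⊕0⊕0⊕1 = 1
p2 (pos 2,3,6,7,10,11,14,15): XOR of data positions = 0⊕0⊕1⊕0⊕0⊕0⊕1 = 0
p4 (pos 4,5,6,7,12,13,14,15): XOR of data positions = 1⊕0⊕1⊕1⊕0⊕0⊕1 = 0
p8 (pos 8,9,10,11,12,13,14,15): XOR of data positions = 0⊕0⊕0⊕1⊕0⊕0⊕1 = 0
Codeword: 100010100001001

100010100001001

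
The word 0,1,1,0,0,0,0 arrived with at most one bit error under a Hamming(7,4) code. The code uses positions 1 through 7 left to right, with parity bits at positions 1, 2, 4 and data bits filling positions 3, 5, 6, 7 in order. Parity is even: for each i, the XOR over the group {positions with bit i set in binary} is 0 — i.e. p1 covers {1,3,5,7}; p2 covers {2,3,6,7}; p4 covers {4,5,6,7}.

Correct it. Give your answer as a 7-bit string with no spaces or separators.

1110000

s1 (pos 1,3,5,7): 0⊕1⊕0⊕0 = 1
s2 (pos 2,3,6,7): 1⊕1⊕0⊕0 = 0
s4 (pos 4,5,6,7): 0⊕0⊕0⊕0 = 0
Syndrome s4…s1 = 001 → error at position 1.
Flip position 1: 0110000 → 1110000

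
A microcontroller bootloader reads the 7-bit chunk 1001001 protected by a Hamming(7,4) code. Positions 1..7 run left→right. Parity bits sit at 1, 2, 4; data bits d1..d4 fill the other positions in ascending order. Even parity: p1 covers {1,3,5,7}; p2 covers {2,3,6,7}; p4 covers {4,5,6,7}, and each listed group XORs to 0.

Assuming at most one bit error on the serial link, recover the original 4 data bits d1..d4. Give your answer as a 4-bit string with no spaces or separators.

s1 (pos 1,3,5,7): 1⊕0⊕0⊕1 = 0
s2 (pos 2,3,6,7): 0⊕0⊕0⊕1 = 1
s4 (pos 4,5,6,7): 1⊕0⊕0⊕1 = 0
Syndrome s4…s1 = 010 → error at position 2.
Flip position 2: 1001001 → 1101001
Read data bits from positions 3,5,6,7: 0001

0001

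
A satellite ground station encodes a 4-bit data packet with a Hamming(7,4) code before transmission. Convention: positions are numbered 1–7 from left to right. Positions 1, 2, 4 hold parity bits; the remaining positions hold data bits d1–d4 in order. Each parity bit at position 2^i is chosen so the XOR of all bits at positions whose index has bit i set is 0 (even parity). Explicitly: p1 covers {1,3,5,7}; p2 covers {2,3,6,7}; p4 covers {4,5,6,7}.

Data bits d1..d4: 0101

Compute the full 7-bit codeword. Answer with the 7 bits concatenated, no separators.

0100101

Place data at non-parity positions: p1 p2 0 p4 1 0 1
p1 (pos 1,3,5,7): XOR of data positions = 0⊕1⊕1 = 0
p2 (pos 2,3,6,7): XOR of data positions = 0⊕0⊕1 = 1
p4 (pos 4,5,6,7): XOR of data positions = 1⊕0⊕1 = 0
Codeword: 0100101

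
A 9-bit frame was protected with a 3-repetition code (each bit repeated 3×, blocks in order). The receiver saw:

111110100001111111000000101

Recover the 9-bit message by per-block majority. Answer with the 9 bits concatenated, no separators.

110011001

Block 1 (111): 3 ones → 1
Block 2 (110): 2 ones → 1
Block 3 (100): 1 one → 0
Block 4 (001): 1 one → 0
Block 5 (111): 3 ones → 1
Block 6 (111): 3 ones → 1
Block 7 (000): 0 ones → 0
Block 8 (000): 0 ones → 0
Block 9 (101): 2 ones → 1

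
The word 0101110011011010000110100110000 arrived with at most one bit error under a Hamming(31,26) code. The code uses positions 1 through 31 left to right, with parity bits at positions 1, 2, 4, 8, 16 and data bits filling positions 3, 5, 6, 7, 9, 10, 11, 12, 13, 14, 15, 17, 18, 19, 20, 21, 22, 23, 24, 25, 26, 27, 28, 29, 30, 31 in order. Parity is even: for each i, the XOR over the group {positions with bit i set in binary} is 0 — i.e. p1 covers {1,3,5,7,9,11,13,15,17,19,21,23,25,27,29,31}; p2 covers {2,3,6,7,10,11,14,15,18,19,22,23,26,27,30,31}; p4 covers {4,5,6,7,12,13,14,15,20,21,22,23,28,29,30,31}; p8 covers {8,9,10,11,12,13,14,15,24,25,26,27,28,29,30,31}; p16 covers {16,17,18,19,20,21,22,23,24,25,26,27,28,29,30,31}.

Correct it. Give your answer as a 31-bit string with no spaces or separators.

s1 (pos 1,3,5,7,9,11,13,15,17,19,21,23,25,27,29,31): 0⊕0⊕1⊕0⊕1⊕0⊕1⊕1⊕0⊕0⊕1⊕1⊕0⊕1⊕0⊕0 = 1
s2 (pos 2,3,6,7,10,11,14,15,18,19,22,23,26,27,30,31): 1⊕0⊕1⊕0⊕1⊕0⊕0⊕1⊕0⊕0⊕0⊕1⊕1⊕1⊕0⊕0 = 1
s4 (pos 4,5,6,7,12,13,14,15,20,21,22,23,28,29,30,31): 1⊕1⊕1⊕0⊕1⊕1⊕0⊕1⊕1⊕1⊕0⊕1⊕0⊕0⊕0⊕0 = 1
s8 (pos 8,9,10,11,12,13,14,15,24,25,26,27,28,29,30,31): 0⊕1⊕1⊕0⊕1⊕1⊕0⊕1⊕0⊕0⊕1⊕1⊕0⊕0⊕0⊕0 = 1
s16 (pos 16,17,18,19,20,21,22,23,24,25,26,27,28,29,30,31): 0⊕0⊕0⊕0⊕1⊕1⊕0⊕1⊕0⊕0⊕1⊕1⊕0⊕0⊕0⊕0 = 1
Syndrome s16…s1 = 11111 → error at position 31.
Flip position 31: 0101110011011010000110100110000 → 0101110011011010000110100110001

0101110011011010000110100110001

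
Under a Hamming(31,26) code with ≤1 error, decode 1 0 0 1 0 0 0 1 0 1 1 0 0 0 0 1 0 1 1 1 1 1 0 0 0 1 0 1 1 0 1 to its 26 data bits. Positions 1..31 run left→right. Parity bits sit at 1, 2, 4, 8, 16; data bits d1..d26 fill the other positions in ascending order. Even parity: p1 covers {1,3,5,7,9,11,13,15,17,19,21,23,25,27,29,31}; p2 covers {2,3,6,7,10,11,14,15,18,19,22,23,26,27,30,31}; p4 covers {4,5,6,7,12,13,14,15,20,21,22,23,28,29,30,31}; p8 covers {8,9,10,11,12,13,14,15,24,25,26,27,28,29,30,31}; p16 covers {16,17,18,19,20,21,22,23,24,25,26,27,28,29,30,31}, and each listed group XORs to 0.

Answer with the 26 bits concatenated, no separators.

00000110010011111000101101

s1 (pos 1,3,5,7,9,11,13,15,17,19,21,23,25,27,29,31): 1⊕0⊕0⊕0⊕0⊕1⊕0⊕0⊕0⊕1⊕1⊕0⊕0⊕0⊕1⊕1 = 0
s2 (pos 2,3,6,7,10,11,14,15,18,19,22,23,26,27,30,31): 0⊕0⊕0⊕0⊕1⊕1⊕0⊕0⊕1⊕1⊕1⊕0⊕1⊕0⊕0⊕1 = 1
s4 (pos 4,5,6,7,12,13,14,15,20,21,22,23,28,29,30,31): 1⊕0⊕0⊕0⊕0⊕0⊕0⊕0⊕1⊕1⊕1⊕0⊕1⊕1⊕0⊕1 = 1
s8 (pos 8,9,10,11,12,13,14,15,24,25,26,27,28,29,30,31): 1⊕0⊕1⊕1⊕0⊕0⊕0⊕0⊕0⊕0⊕1⊕0⊕1⊕1⊕0⊕1 = 1
s16 (pos 16,17,18,19,20,21,22,23,24,25,26,27,28,29,30,31): 1⊕0⊕1⊕1⊕1⊕1⊕1⊕0⊕0⊕0⊕1⊕0⊕1⊕1⊕0⊕1 = 0
Syndrome s16…s1 = 01110 → error at position 14.
Flip position 14: 1001000101100001011111000101101 → 1001000101100101011111000101101
Read data bits from positions 3,5,6,7,9,10,11,12,13,14,15,17,18,19,20,21,22,23,24,25,26,27,28,29,30,31: 00000110010011111000101101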